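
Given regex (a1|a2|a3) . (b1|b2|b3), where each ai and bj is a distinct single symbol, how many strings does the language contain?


First group: 3 alternatives
Second group: 3 alternatives
Concatenation: each choice from group 1 pairs with each from group 2
Total = 3 x 3 = 9

9


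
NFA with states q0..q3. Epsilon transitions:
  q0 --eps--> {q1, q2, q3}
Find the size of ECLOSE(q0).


Starting from q0
Initialize closure = {q0}
Follow epsilon from q0 -> add q1
Follow epsilon from q0 -> add q2
Follow epsilon from q0 -> add q3
Final closure: {q0, q1, q2, q3}
Size = 4

4


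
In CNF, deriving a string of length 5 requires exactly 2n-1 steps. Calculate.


Chomsky Normal Form derivation:
String length n = 5
Each step either:
  - Splits a nonterminal into two (n-1 such steps)
  - Converts a nonterminal to terminal (n such steps)
Total = (n-1) + n = 2n - 1
= 2(5) - 1
= 10 - 1
= 9

9


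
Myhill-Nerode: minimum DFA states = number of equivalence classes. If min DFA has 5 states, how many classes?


Myhill-Nerode theorem:
Number of equivalence classes = number of states in minimal DFA
Minimal DFA states = 5
Therefore equivalence classes = 5

5


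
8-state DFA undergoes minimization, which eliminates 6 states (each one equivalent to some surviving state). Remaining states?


Original DFA: 8 states
Redundant states removed: 6
Minimized states = original - removed
= 8 - 6
= 2

2


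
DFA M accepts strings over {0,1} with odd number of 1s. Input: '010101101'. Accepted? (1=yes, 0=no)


DFA has 2 states: q_even (start, accept=no) and q_odd
Processing string '010101101' character by character:
  Position 0: read '0', 1-count=0 -> q_even (no change)
  Position 1: read '1', 1-count=1 -> q_odd
  Position 2: read '0', 1-count=1 -> q_odd (no change)
  Position 3: read '1', 1-count=2 -> q_even
  Position 4: read '0', 1-count=2 -> q_even (no change)
  Position 5: read '1', 1-count=3 -> q_odd
  Position 6: read '1', 1-count=4 -> q_even
  Position 7: read '0', 1-count=4 -> q_even (no change)
  Position 8: read '1', 1-count=5 -> q_odd
Final state: q_odd, total 1s = 5 (odd); the DFA requires an odd count -> accept

1


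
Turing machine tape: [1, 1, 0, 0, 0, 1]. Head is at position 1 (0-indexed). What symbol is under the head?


Tape: [1, 1, 0, 0, 0, 1]
Positions: 0 1 2 3 4 5
Values:    1 1 0 0 0 1
Head at position 1
tape[1] = 1

1


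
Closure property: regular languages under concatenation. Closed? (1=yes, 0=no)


Regular languages are closed under:
- Union (DFA product construction)
- Intersection (DFA product construction)
- Complement (swap accept/reject states)
- Concatenation (NFA construction)
- Kleene star (NFA construction)
concatenation is in this list
Therefore: closed

1


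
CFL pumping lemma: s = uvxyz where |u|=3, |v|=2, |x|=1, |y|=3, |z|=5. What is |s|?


|s| = |u| + |v| + |x| + |y| + |z|
= 3 + 2 + 1 + 3 + 5
= 5 + 1 + 8
= 6 + 8
= 14

14


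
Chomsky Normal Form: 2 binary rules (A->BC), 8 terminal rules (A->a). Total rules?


CNF allows two rule forms:
  A -> BC (binary): 2 rules
  A -> a (terminal): 8 rules
Total = 2 + 8 = 10

10


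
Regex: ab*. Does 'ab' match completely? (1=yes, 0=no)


Pattern: ab*
String: 'ab'
Pattern requires: exactly one 'a' followed by zero or more 'b's
First char is 'a' -> OK
Rest 'b': all b's? Yes
Result: 1

1


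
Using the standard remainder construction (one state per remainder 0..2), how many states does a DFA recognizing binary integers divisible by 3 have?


Divisibility by 3 is tracked via the remainder mod 3: 0, 1, ..., 2
The construction assigns one state to each remainder
Number of remainders = 3

3


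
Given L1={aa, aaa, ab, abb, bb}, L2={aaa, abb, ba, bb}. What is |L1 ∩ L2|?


L1 = {aa, aaa, ab, abb, bb}
L2 = {aaa, abb, ba, bb}
Checking each string in L1 against L2:
  'aa': in L2? No
  'aaa': in L2? Yes
  'ab': in L2? No
  'abb': in L2? Yes
  'bb': in L2? Yes
Intersection = {aaa, abb, bb}
|L1 ∩ L2| = 3

3


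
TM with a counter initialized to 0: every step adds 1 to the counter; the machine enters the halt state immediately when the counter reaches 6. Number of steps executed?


Counter starts at 0. Counting sequence:
  Step 1: counter = 1
  Step 2: counter = 2
  Step 3: counter = 3
  Step 4: counter = 4
  Step 5: counter = 5
  Step 6: counter = 6
Counter reached 6 -> halt
Total steps = 6

6


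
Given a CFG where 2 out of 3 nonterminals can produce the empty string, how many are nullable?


Nonterminals: {S, A, B}
A nonterminal is nullable if it can derive epsilon
Counting nullable nonterminals: 2
Total nullable = 2

2


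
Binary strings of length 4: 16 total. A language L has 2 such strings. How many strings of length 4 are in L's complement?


Alphabet: {0,1}
String length: 4
Total strings of length 4 = 2^4 = 16
Strings in L = 2
Complement = total - |L|
= 16 - 2
= 14

14


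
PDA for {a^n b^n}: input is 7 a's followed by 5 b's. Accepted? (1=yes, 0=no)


Language requires equal numbers of a's and b's
PDA pushes for each 'a', pops for each 'b'
Number of a's = 7
Number of b's = 5
7 != 5 -> Reject

0


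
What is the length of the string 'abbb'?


String: 'abbb'
Counting characters:
  'a' appears 1 time(s)
  'b' appears 3 time(s)
Total length = 1 + 3 = 4

4


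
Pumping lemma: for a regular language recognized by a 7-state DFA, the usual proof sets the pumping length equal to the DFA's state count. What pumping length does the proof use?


Pumping lemma for regular languages (standard proof):
Take p = |Q|, the number of DFA states.
Any string of length >= |Q| passes through |Q|+1 states while reading its first |Q| symbols,
so by pigeonhole some state repeats, giving the loop that can be pumped.
Here |Q| = 7
Therefore the proof uses p = 7

7


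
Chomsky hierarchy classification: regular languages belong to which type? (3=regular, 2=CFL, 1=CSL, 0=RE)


Chomsky hierarchy levels:
  Type 3: Regular (DFA/NFA/regex)
  Type 2: Context-free (PDA)
  Type 1: Context-sensitive
  Type 0: Recursively enumerable (TM)
'regular' corresponds to Type 3

3


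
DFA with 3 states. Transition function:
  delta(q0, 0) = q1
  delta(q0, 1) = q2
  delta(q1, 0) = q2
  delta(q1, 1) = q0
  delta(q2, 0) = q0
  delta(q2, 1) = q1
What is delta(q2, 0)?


Looking up transition function:
delta(q2, 0) in the table
Row: q2, Column: 0
Result: q0

q0


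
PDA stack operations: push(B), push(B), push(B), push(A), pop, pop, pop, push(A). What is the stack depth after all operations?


Tracing stack operations:
  push(B) -> stack = [B], depth=1
  push(B) -> stack = [B,B], depth=2
  push(B) -> stack = [B,B,B], depth=3
  push(A) -> stack = [B,B,B,A], depth=4
  pop -> removed A, stack = [B,B,B], depth=3
  pop -> removed B, stack = [B,B], depth=2
  pop -> removed B, stack = [B], depth=1
  push(A) -> stack = [B,A], depth=2
Final depth = 2

2


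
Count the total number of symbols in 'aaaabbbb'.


String: 'aaaabbbb'
Counting characters:
  'a' appears 4 time(s)
  'b' appears 4 time(s)
Total length = 4 + 4 = 8

8


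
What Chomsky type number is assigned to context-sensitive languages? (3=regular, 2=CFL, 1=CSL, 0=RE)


Chomsky hierarchy levels:
  Type 3: Regular (DFA/NFA/regex)
  Type 2: Context-free (PDA)
  Type 1: Context-sensitive
  Type 0: Recursively enumerable (TM)
'context-sensitive' corresponds to Type 1

1


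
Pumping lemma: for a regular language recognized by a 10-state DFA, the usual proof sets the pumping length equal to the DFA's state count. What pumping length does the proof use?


Pumping lemma for regular languages (standard proof):
Take p = |Q|, the number of DFA states.
Any string of length >= |Q| passes through |Q|+1 states while reading its first |Q| symbols,
so by pigeonhole some state repeats, giving the loop that can be pumped.
Here |Q| = 10
Therefore the proof uses p = 10

10


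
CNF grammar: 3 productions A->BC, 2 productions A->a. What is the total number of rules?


CNF allows two rule forms:
  A -> BC (binary): 3 rules
  A -> a (terminal): 2 rules
Total = 3 + 2 = 5

5


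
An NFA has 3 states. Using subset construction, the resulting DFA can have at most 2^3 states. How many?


NFA has 3 states
Subset construction: each DFA state = subset of NFA states
Maximum subsets = 2^3
2^3 = 8

8


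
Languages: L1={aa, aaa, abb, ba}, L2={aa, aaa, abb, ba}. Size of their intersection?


L1 = {aa, aaa, abb, ba}
L2 = {aa, aaa, abb, ba}
Checking each string in L1 against L2:
  'aa': in L2? Yes
  'aaa': in L2? Yes
  'abb': in L2? Yes
  'ba': in L2? Yes
Intersection = {aa, aaa, abb, ba}
|L1 ∩ L2| = 4

4


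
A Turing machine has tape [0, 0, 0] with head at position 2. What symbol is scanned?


Tape: [0, 0, 0]
Positions: 0 1 2
Values:    0 0 0
Head at position 2
tape[2] = 0

0


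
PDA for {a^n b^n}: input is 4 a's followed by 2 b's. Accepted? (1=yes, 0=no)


Language requires equal numbers of a's and b's
PDA pushes for each 'a', pops for each 'b'
Number of a's = 4
Number of b's = 2
4 != 2 -> Reject

0


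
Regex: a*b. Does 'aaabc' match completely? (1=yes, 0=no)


Pattern: a*b
String: 'aaabc'
Pattern requires: zero or more 'a's followed by exactly one 'b'
Found 3 leading 'a's
Remaining: 'bc'
Remaining is not 'b' -> no match
Result: 0

0


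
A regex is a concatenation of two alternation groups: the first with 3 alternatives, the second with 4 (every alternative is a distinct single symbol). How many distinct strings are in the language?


First group: 3 alternatives
Second group: 4 alternatives
Concatenation: each choice from group 1 pairs with each from group 2
Total = 3 x 4 = 12

12


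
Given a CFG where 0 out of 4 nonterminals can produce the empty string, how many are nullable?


Nonterminals: {S, A, B, C}
A nonterminal is nullable if it can derive epsilon
Counting nullable nonterminals: 0
Total nullable = 0

0


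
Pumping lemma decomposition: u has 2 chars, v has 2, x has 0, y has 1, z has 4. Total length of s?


|s| = |u| + |v| + |x| + |y| + |z|
= 2 + 2 + 0 + 1 + 4
= 4 + 0 + 5
= 4 + 5
= 9

9


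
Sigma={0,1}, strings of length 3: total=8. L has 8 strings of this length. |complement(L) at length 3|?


Alphabet: {0,1}
String length: 3
Total strings of length 3 = 2^3 = 8
Strings in L = 8
Complement = total - |L|
= 8 - 8
= 0

0


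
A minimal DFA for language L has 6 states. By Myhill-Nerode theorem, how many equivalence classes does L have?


Myhill-Nerode theorem:
Number of equivalence classes = number of states in minimal DFA
Minimal DFA states = 6
Therefore equivalence classes = 6

6


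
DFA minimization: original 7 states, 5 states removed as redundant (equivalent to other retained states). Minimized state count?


Original DFA: 7 states
Redundant states removed: 5
Minimized states = original - removed
= 7 - 5
= 2

2


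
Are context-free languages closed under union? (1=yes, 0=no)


CFL closure properties:
  Closed under: union, concatenation, Kleene star
  NOT closed under: intersection, complement
Operation 'union' is in closed list -> Yes (closed)

1


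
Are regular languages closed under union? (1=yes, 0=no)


Regular languages are closed under:
- Union (DFA product construction)
- Intersection (DFA product construction)
- Complement (swap accept/reject states)
- Concatenation (NFA construction)
- Kleene star (NFA construction)
union is in this list
Therefore: closed

1


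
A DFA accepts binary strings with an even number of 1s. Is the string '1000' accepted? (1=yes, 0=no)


DFA has 2 states: q_even (start, accept=yes) and q_odd
Processing string '1000' character by character:
  Position 0: read '1', 1-count=1 -> q_odd
  Position 1: read '0', 1-count=1 -> q_odd (no change)
  Position 2: read '0', 1-count=1 -> q_odd (no change)
  Position 3: read '0', 1-count=1 -> q_odd (no change)
Final state: q_odd, total 1s = 1 (odd); the DFA requires an even count -> reject

0


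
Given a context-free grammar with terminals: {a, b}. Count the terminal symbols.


Terminal symbols: a, b
Counting each: a (#1), b (#2)
Total = 2

2


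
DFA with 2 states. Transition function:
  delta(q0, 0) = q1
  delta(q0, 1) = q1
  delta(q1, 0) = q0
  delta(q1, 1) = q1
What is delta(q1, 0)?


Looking up transition function:
delta(q1, 0) in the table
Row: q1, Column: 0
Result: q0

q0


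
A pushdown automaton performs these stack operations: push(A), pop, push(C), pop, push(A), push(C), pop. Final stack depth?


Tracing stack operations:
  push(A) -> stack = [A], depth=1
  pop -> removed A, stack = [], depth=0
  push(C) -> stack = [C], depth=1
  pop -> removed C, stack = [], depth=0
  push(A) -> stack = [A], depth=1
  push(C) -> stack = [A,C], depth=2
  pop -> removed C, stack = [A], depth=1
Final depth = 1

1


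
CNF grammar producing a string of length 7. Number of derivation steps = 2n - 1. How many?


Chomsky Normal Form derivation:
String length n = 7
Each step either:
  - Splits a nonterminal into two (n-1 such steps)
  - Converts a nonterminal to terminal (n such steps)
Total = (n-1) + n = 2n - 1
= 2(7) - 1
= 14 - 1
= 13

13


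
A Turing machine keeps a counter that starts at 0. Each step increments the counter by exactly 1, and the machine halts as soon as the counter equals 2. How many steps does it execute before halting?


Counter starts at 0. Counting sequence:
  Step 1: counter = 1
  Step 2: counter = 2
Counter reached 2 -> halt
Total steps = 2

2


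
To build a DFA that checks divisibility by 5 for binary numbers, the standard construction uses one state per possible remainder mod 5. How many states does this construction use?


Divisibility by 5 is tracked via the remainder mod 5: 0, 1, ..., 4
The construction assigns one state to each remainder
Number of remainders = 5

5


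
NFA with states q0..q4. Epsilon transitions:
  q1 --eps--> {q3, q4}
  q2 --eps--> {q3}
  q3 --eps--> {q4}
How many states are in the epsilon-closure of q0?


Starting from q0
Initialize closure = {q0}
q0 has no outgoing epsilon transitions -> nothing to add
Final closure: {q0}
Size = 1

1


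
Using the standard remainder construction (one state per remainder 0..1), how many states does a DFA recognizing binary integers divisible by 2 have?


Divisibility by 2 is tracked via the remainder mod 2: 0, 1, ..., 1
The construction assigns one state to each remainder
Number of remainders = 2

2


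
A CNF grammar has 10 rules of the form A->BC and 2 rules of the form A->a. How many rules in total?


CNF allows two rule forms:
  A -> BC (binary): 10 rules
  A -> a (terminal): 2 rules
Total = 10 + 2 = 12

12


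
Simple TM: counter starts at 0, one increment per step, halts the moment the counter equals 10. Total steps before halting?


Counter starts at 0. Counting sequence:
  Step 1: counter = 1
  Step 2: counter = 2
  Step 3: counter = 3
  Step 4: counter = 4
  Step 5: counter = 5
  Step 6: counter = 6
  ...
  Step 10: counter = 10
Counter reached 10 -> halt
Total steps = 10

10


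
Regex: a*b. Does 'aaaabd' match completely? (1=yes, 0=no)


Pattern: a*b
String: 'aaaabd'
Pattern requires: zero or more 'a's followed by exactly one 'b'
Found 4 leading 'a's
Remaining: 'bd'
Remaining is not 'b' -> no match
Result: 0

0


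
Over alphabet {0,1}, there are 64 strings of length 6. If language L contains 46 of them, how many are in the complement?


Alphabet: {0,1}
String length: 6
Total strings of length 6 = 2^6 = 64
Strings in L = 46
Complement = total - |L|
= 64 - 46
= 18

18


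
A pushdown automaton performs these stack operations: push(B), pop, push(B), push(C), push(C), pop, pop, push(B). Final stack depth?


Tracing stack operations:
  push(B) -> stack = [B], depth=1
  pop -> removed B, stack = [], depth=0
  push(B) -> stack = [B], depth=1
  push(C) -> stack = [B,C], depth=2
  push(C) -> stack = [B,C,C], depth=3
  pop -> removed C, stack = [B,C], depth=2
  pop -> removed C, stack = [B], depth=1
  push(B) -> stack = [B,B], depth=2
Final depth = 2

2


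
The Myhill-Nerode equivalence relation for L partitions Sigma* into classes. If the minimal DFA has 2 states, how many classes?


Myhill-Nerode theorem:
Number of equivalence classes = number of states in minimal DFA
Minimal DFA states = 2
Therefore equivalence classes = 2

2


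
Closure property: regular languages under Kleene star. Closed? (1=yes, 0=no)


Regular languages are closed under:
- Union (DFA product construction)
- Intersection (DFA product construction)
- Complement (swap accept/reject states)
- Concatenation (NFA construction)
- Kleene star (NFA construction)
Kleene star is in this list
Therefore: closed

1


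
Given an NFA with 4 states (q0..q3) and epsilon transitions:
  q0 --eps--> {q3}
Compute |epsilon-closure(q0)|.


Starting from q0
Initialize closure = {q0}
Follow epsilon from q0 -> add q3
Final closure: {q0, q3}
Size = 2

2


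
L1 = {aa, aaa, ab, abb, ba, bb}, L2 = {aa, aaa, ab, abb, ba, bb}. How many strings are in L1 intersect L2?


L1 = {aa, aaa, ab, abb, ba, bb}
L2 = {aa, aaa, ab, abb, ba, bb}
Checking each string in L1 against L2:
  'aa': in L2? Yes
  'aaa': in L2? Yes
  'ab': in L2? Yes
  'abb': in L2? Yes
  'ba': in L2? Yes
  'bb': in L2? Yes
Intersection = {aa, aaa, ab, abb, ba, bb}
|L1 ∩ L2| = 6

6


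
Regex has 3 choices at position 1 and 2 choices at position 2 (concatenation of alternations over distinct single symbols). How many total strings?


First group: 3 alternatives
Second group: 2 alternatives
Concatenation: each choice from group 1 pairs with each from group 2
Total = 3 x 2 = 6

6


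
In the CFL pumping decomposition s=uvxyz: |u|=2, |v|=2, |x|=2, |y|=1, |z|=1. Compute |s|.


|s| = |u| + |v| + |x| + |y| + |z|
= 2 + 2 + 2 + 1 + 1
= 4 + 2 + 2
= 6 + 2
= 8

8


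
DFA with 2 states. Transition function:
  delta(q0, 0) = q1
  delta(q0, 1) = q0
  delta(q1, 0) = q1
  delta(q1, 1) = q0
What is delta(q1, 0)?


Looking up transition function:
delta(q1, 0) in the table
Row: q1, Column: 0
Result: q1

q1


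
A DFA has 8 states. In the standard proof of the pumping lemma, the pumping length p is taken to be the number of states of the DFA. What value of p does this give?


Pumping lemma for regular languages (standard proof):
Take p = |Q|, the number of DFA states.
Any string of length >= |Q| passes through |Q|+1 states while reading its first |Q| symbols,
so by pigeonhole some state repeats, giving the loop that can be pumped.
Here |Q| = 8
Therefore the proof uses p = 8

8


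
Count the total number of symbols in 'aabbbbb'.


String: 'aabbbbb'
Counting characters:
  'a' appears 2 time(s)
  'b' appears 5 time(s)
Total length = 2 + 5 = 7

7


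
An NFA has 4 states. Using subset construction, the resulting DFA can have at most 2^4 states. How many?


NFA has 4 states
Subset construction: each DFA state = subset of NFA states
Maximum subsets = 2^4
2^4 = 16

16


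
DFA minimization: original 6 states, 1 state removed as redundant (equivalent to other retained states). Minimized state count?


Original DFA: 6 states
Redundant states removed: 1
Minimized states = original - removed
= 6 - 1
= 5

5


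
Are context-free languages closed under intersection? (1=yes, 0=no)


CFL closure properties:
  Closed under: union, concatenation, Kleene star
  NOT closed under: intersection, complement
Operation 'intersection' is in not-closed list -> No (not closed)

0


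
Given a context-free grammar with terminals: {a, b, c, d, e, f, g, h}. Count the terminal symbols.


Terminal symbols: a, b, c, d, e, f, g, h
Counting each: a (#1), b (#2), c (#3), d (#4), e (#5), f (#6), g (#7), h (#8)
Total = 8

8


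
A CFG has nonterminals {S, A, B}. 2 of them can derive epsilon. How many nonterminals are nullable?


Nonterminals: {S, A, B}
A nonterminal is nullable if it can derive epsilon
Counting nullable nonterminals: 2
Total nullable = 2

2


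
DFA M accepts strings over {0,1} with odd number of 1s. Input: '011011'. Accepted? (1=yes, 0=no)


DFA has 2 states: q_even (start, accept=no) and q_odd
Processing string '011011' character by character:
  Position 0: read '0', 1-count=0 -> q_even (no change)
  Position 1: read '1', 1-count=1 -> q_odd
  Position 2: read '1', 1-count=2 -> q_even
  Position 3: read '0', 1-count=2 -> q_even (no change)
  Position 4: read '1', 1-count=3 -> q_odd
  Position 5: read '1', 1-count=4 -> q_even
Final state: q_even, total 1s = 4 (even); the DFA requires an odd count -> reject

0


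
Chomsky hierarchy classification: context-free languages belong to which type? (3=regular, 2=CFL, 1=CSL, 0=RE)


Chomsky hierarchy levels:
  Type 3: Regular (DFA/NFA/regex)
  Type 2: Context-free (PDA)
  Type 1: Context-sensitive
  Type 0: Recursively enumerable (TM)
'context-free' corresponds to Type 2

2


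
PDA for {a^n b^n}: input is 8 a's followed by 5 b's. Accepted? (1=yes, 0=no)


Language requires equal numbers of a's and b's
PDA pushes for each 'a', pops for each 'b'
Number of a's = 8
Number of b's = 5
8 != 5 -> Reject

0


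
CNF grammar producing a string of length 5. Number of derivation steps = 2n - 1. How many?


Chomsky Normal Form derivation:
String length n = 5
Each step either:
  - Splits a nonterminal into two (n-1 such steps)
  - Converts a nonterminal to terminal (n such steps)
Total = (n-1) + n = 2n - 1
= 2(5) - 1
= 10 - 1
= 9

9


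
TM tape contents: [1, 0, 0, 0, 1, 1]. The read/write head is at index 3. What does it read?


Tape: [1, 0, 0, 0, 1, 1]
Positions: 0 1 2 3 4 5
Values:    1 0 0 0 1 1
Head at position 3
tape[3] = 0

0


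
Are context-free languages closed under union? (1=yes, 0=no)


CFL closure properties:
  Closed under: union, concatenation, Kleene star
  NOT closed under: intersection, complement
Operation 'union' is in closed list -> Yes (closed)

1


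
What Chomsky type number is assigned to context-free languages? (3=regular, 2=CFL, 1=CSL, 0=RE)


Chomsky hierarchy levels:
  Type 3: Regular (DFA/NFA/regex)
  Type 2: Context-free (PDA)
  Type 1: Context-sensitive
  Type 0: Recursively enumerable (TM)
'context-free' corresponds to Type 2

2


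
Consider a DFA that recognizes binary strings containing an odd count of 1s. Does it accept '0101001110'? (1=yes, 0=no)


DFA has 2 states: q_even (start, accept=no) and q_odd
Processing string '0101001110' character by character:
  Position 0: read '0', 1-count=0 -> q_even (no change)
  Position 1: read '1', 1-count=1 -> q_odd
  Position 2: read '0', 1-count=1 -> q_odd (no change)
  Position 3: read '1', 1-count=2 -> q_even
  Position 4: read '0', 1-count=2 -> q_even (no change)
  Position 5: read '0', 1-count=2 -> q_even (no change)
  Position 6: read '1', 1-count=3 -> q_odd
  Position 7: read '1', 1-count=4 -> q_even
  Position 8: read '1', 1-count=5 -> q_odd
  Position 9: read '0', 1-count=5 -> q_odd (no change)
Final state: q_odd, total 1s = 5 (odd); the DFA requires an odd count -> accept

1


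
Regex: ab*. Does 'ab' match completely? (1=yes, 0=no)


Pattern: ab*
String: 'ab'
Pattern requires: exactly one 'a' followed by zero or more 'b's
First char is 'a' -> OK
Rest 'b': all b's? Yes
Result: 1

1


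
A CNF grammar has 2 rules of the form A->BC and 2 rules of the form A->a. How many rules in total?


CNF allows two rule forms:
  A -> BC (binary): 2 rules
  A -> a (terminal): 2 rules
Total = 2 + 2 = 4

4


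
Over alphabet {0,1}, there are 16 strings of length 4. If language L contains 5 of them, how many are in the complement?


Alphabet: {0,1}
String length: 4
Total strings of length 4 = 2^4 = 16
Strings in L = 5
Complement = total - |L|
= 16 - 5
= 11

11


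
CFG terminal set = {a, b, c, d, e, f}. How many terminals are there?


Terminal symbols: a, b, c, d, e, f
Counting each: a (#1), b (#2), c (#3), d (#4), e (#5), f (#6)
Total = 6

6


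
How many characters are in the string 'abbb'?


String: 'abbb'
Counting characters:
  'a' appears 1 time(s)
  'b' appears 3 time(s)
Total length = 1 + 3 = 4

4


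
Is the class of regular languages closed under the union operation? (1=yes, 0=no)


Regular languages are closed under:
- Union (DFA product construction)
- Intersection (DFA product construction)
- Complement (swap accept/reject states)
- Concatenation (NFA construction)
- Kleene star (NFA construction)
union is in this list
Therefore: closed

1


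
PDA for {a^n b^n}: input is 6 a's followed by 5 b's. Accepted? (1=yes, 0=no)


Language requires equal numbers of a's and b's
PDA pushes for each 'a', pops for each 'b'
Number of a's = 6
Number of b's = 5
6 != 5 -> Reject

0


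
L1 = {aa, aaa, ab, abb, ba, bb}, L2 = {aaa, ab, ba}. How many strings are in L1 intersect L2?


L1 = {aa, aaa, ab, abb, ba, bb}
L2 = {aaa, ab, ba}
Checking each string in L1 against L2:
  'aa': in L2? No
  'aaa': in L2? Yes
  'ab': in L2? Yes
  'abb': in L2? No
  'ba': in L2? Yes
  'bb': in L2? No
Intersection = {aaa, ab, ba}
|L1 ∩ L2| = 3

3


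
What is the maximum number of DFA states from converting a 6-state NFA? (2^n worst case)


NFA has 6 states
Subset construction: each DFA state = subset of NFA states
Maximum subsets = 2^6
2^6 = 64

64


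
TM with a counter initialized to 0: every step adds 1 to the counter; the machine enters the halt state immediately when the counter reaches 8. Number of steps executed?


Counter starts at 0. Counting sequence:
  Step 1: counter = 1
  Step 2: counter = 2
  Step 3: counter = 3
  Step 4: counter = 4
  Step 5: counter = 5
  Step 6: counter = 6
  Step 7: counter = 7
  Step 8: counter = 8
Counter reached 8 -> halt
Total steps = 8

8


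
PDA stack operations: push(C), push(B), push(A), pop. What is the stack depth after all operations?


Tracing stack operations:
  push(C) -> stack = [C], depth=1
  push(B) -> stack = [C,B], depth=2
  push(A) -> stack = [C,B,A], depth=3
  pop -> removed A, stack = [C,B], depth=2
Final depth = 2

2


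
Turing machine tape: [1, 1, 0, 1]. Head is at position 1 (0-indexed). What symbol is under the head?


Tape: [1, 1, 0, 1]
Positions: 0 1 2 3
Values:    1 1 0 1
Head at position 1
tape[1] = 1

1


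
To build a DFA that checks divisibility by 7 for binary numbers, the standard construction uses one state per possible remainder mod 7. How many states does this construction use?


Divisibility by 7 is tracked via the remainder mod 7: 0, 1, ..., 6
The construction assigns one state to each remainder
Number of remainders = 7

7


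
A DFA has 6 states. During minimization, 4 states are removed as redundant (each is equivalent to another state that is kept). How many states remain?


Original DFA: 6 states
Redundant states removed: 4
Minimized states = original - removed
= 6 - 4
= 2

2


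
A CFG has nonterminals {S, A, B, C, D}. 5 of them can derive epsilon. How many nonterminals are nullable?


Nonterminals: {S, A, B, C, D}
A nonterminal is nullable if it can derive epsilon
Counting nullable nonterminals: 5
Total nullable = 5

5


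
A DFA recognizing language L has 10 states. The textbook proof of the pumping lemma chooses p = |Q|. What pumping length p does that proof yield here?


Pumping lemma for regular languages (standard proof):
Take p = |Q|, the number of DFA states.
Any string of length >= |Q| passes through |Q|+1 states while reading its first |Q| symbols,
so by pigeonhole some state repeats, giving the loop that can be pumped.
Here |Q| = 10
Therefore the proof uses p = 10

10


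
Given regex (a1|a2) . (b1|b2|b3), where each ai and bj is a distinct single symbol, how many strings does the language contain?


First group: 2 alternatives
Second group: 3 alternatives
Concatenation: each choice from group 1 pairs with each from group 2
Total = 2 x 3 = 6

6


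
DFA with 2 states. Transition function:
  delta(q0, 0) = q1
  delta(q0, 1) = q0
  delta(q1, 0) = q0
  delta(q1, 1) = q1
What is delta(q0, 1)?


Looking up transition function:
delta(q0, 1) in the table
Row: q0, Column: 1
Result: q0

q0


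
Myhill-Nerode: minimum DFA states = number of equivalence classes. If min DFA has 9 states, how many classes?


Myhill-Nerode theorem:
Number of equivalence classes = number of states in minimal DFA
Minimal DFA states = 9
Therefore equivalence classes = 9

9


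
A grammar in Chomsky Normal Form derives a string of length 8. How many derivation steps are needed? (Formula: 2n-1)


Chomsky Normal Form derivation:
String length n = 8
Each step either:
  - Splits a nonterminal into two (n-1 such steps)
  - Converts a nonterminal to terminal (n such steps)
Total = (n-1) + n = 2n - 1
= 2(8) - 1
= 16 - 1
= 15

15


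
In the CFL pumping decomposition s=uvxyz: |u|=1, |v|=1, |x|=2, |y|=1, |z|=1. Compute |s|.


|s| = |u| + |v| + |x| + |y| + |z|
= 1 + 1 + 2 + 1 + 1
= 2 + 2 + 2
= 4 + 2
= 6

6


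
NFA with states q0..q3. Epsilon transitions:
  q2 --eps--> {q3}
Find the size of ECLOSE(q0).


Starting from q0
Initialize closure = {q0}
q0 has no outgoing epsilon transitions -> nothing to add
Final closure: {q0}
Size = 1

1


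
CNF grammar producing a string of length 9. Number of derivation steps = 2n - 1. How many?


Chomsky Normal Form derivation:
String length n = 9
Each step either:
  - Splits a nonterminal into two (n-1 such steps)
  - Converts a nonterminal to terminal (n such steps)
Total = (n-1) + n = 2n - 1
= 2(9) - 1
= 18 - 1
= 17

17


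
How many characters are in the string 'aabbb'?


String: 'aabbb'
Counting characters:
  'a' appears 2 time(s)
  'b' appears 3 time(s)
Total length = 2 + 3 = 5

5


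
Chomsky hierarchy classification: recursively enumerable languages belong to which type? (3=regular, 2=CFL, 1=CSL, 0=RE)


Chomsky hierarchy levels:
  Type 3: Regular (DFA/NFA/regex)
  Type 2: Context-free (PDA)
  Type 1: Context-sensitive
  Type 0: Recursively enumerable (TM)
'recursively enumerable' corresponds to Type 0

0


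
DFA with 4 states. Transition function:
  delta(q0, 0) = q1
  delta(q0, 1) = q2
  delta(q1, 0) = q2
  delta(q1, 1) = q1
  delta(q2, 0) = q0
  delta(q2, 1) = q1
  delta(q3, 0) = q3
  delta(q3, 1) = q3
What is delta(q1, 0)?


Looking up transition function:
delta(q1, 0) in the table
Row: q1, Column: 0
Result: q2

q2


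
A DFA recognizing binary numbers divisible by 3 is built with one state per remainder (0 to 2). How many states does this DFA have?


Divisibility by 3 is tracked via the remainder mod 3: 0, 1, ..., 2
The construction assigns one state to each remainder
Number of remainders = 3

3


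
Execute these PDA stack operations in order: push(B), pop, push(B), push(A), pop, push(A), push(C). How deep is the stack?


Tracing stack operations:
  push(B) -> stack = [B], depth=1
  pop -> removed B, stack = [], depth=0
  push(B) -> stack = [B], depth=1
  push(A) -> stack = [B,A], depth=2
  pop -> removed A, stack = [B], depth=1
  push(A) -> stack = [B,A], depth=2
  push(C) -> stack = [B,A,C], depth=3
Final depth = 3

3


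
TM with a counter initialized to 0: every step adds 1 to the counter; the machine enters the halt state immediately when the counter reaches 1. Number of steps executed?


Counter starts at 0. Counting sequence:
  Step 1: counter = 1
Counter reached 1 -> halt
Total steps = 1

1


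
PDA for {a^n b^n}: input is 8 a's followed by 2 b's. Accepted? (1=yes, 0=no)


Language requires equal numbers of a's and b's
PDA pushes for each 'a', pops for each 'b'
Number of a's = 8
Number of b's = 2
8 != 2 -> Reject

0


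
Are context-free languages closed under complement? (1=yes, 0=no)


CFL closure properties:
  Closed under: union, concatenation, Kleene star
  NOT closed under: intersection, complement
Operation 'complement' is in not-closed list -> No (not closed)

0


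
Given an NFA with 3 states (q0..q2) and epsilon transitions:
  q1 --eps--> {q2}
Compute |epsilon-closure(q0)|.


Starting from q0
Initialize closure = {q0}
q0 has no outgoing epsilon transitions -> nothing to add
Final closure: {q0}
Size = 1

1


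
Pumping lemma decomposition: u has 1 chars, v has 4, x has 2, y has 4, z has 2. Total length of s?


|s| = |u| + |v| + |x| + |y| + |z|
= 1 + 4 + 2 + 4 + 2
= 5 + 2 + 6
= 7 + 6
= 13

13


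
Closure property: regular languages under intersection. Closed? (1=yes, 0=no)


Regular languages are closed under:
- Union (DFA product construction)
- Intersection (DFA product construction)
- Complement (swap accept/reject states)
- Concatenation (NFA construction)
- Kleene star (NFA construction)
intersection is in this list
Therefore: closed

1


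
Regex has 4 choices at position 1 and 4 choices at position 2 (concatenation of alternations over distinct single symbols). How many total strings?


First group: 4 alternatives
Second group: 4 alternatives
Concatenation: each choice from group 1 pairs with each from group 2
Total = 4 x 4 = 16

16


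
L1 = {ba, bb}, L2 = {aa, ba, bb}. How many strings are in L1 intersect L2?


L1 = {ba, bb}
L2 = {aa, ba, bb}
Checking each string in L1 against L2:
  'ba': in L2? Yes
  'bb': in L2? Yes
Intersection = {ba, bb}
|L1 ∩ L2| = 2

2


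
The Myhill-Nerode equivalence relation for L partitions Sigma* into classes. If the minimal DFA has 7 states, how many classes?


Myhill-Nerode theorem:
Number of equivalence classes = number of states in minimal DFA
Minimal DFA states = 7
Therefore equivalence classes = 7

7


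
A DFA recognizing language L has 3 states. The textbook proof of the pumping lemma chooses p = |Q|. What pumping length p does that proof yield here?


Pumping lemma for regular languages (standard proof):
Take p = |Q|, the number of DFA states.
Any string of length >= |Q| passes through |Q|+1 states while reading its first |Q| symbols,
so by pigeonhole some state repeats, giving the loop that can be pumped.
Here |Q| = 3
Therefore the proof uses p = 3

3


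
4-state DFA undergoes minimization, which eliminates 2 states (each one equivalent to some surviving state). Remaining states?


Original DFA: 4 states
Redundant states removed: 2
Minimized states = original - removed
= 4 - 2
= 2

2


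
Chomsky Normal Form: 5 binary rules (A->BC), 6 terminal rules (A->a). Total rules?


CNF allows two rule forms:
  A -> BC (binary): 5 rules
  A -> a (terminal): 6 rules
Total = 5 + 6 = 11

11


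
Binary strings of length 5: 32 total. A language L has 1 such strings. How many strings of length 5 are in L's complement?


Alphabet: {0,1}
String length: 5
Total strings of length 5 = 2^5 = 32
Strings in L = 1
Complement = total - |L|
= 32 - 1
= 31

31


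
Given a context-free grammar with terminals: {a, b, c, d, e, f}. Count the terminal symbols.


Terminal symbols: a, b, c, d, e, f
Counting each: a (#1), b (#2), c (#3), d (#4), e (#5), f (#6)
Total = 6

6


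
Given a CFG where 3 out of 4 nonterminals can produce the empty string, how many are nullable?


Nonterminals: {S, A, B, C}
A nonterminal is nullable if it can derive epsilon
Counting nullable nonterminals: 3
Total nullable = 3

3


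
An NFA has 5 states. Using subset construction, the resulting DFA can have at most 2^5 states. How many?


NFA has 5 states
Subset construction: each DFA state = subset of NFA states
Maximum subsets = 2^5
2^5 = 32

32


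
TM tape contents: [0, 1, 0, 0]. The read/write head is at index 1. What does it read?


Tape: [0, 1, 0, 0]
Positions: 0 1 2 3
Values:    0 1 0 0
Head at position 1
tape[1] = 1

1


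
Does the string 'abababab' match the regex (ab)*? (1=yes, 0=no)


Pattern: (ab)*
String: 'abababab'
Pattern requires: zero or more repetitions of 'ab'
Pairs: ['ab', 'ab', 'ab', 'ab']
All pairs are 'ab'? Yes
Result: 1

1


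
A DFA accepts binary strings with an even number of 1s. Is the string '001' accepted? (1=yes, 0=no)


DFA has 2 states: q_even (start, accept=yes) and q_odd
Processing string '001' character by character:
  Position 0: read '0', 1-count=0 -> q_even (no change)
  Position 1: read '0', 1-count=0 -> q_even (no change)
  Position 2: read '1', 1-count=1 -> q_odd
Final state: q_odd, total 1s = 1 (odd); the DFA requires an even count -> reject

0


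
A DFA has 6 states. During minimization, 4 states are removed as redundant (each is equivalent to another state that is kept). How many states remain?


Original DFA: 6 states
Redundant states removed: 4
Minimized states = original - removed
= 6 - 4
= 2

2


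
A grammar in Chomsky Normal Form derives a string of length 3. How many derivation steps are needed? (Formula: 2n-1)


Chomsky Normal Form derivation:
String length n = 3
Each step either:
  - Splits a nonterminal into two (n-1 such steps)
  - Converts a nonterminal to terminal (n such steps)
Total = (n-1) + n = 2n - 1
= 2(3) - 1
= 6 - 1
= 5

5


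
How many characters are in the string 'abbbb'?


String: 'abbbb'
Counting characters:
  'a' appears 1 time(s)
  'b' appears 4 time(s)
Total length = 1 + 4 = 5

5


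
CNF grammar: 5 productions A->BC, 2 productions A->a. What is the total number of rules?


CNF allows two rule forms:
  A -> BC (binary): 5 rules
  A -> a (terminal): 2 rules
Total = 5 + 2 = 7

7


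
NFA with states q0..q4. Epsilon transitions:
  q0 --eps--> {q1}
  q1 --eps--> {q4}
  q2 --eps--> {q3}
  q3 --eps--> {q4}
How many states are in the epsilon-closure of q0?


Starting from q0
Initialize closure = {q0}
Follow epsilon from q0 -> add q1
Follow epsilon from q1 -> add q4
Final closure: {q0, q1, q4}
Size = 3

3


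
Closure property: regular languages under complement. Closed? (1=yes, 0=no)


Regular languages are closed under:
- Union (DFA product construction)
- Intersection (DFA product construction)
- Complement (swap accept/reject states)
- Concatenation (NFA construction)
- Kleene star (NFA construction)
complement is in this list
Therefore: closed

1


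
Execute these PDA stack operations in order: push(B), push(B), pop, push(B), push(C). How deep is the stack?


Tracing stack operations:
  push(B) -> stack = [B], depth=1
  push(B) -> stack = [B,B], depth=2
  pop -> removed B, stack = [B], depth=1
  push(B) -> stack = [B,B], depth=2
  push(C) -> stack = [B,B,C], depth=3
Final depth = 3

3


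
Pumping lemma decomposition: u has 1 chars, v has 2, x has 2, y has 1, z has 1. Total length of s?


|s| = |u| + |v| + |x| + |y| + |z|
= 1 + 2 + 2 + 1 + 1
= 3 + 2 + 2
= 5 + 2
= 7

7


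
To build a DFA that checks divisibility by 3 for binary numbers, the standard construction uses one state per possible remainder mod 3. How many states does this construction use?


Divisibility by 3 is tracked via the remainder mod 3: 0, 1, ..., 2
The construction assigns one state to each remainder
Number of remainders = 3

3


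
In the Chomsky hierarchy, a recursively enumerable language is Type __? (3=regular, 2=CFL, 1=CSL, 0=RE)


Chomsky hierarchy levels:
  Type 3: Regular (DFA/NFA/regex)
  Type 2: Context-free (PDA)
  Type 1: Context-sensitive
  Type 0: Recursively enumerable (TM)
'recursively enumerable' corresponds to Type 0

0


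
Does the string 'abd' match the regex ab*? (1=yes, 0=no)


Pattern: ab*
String: 'abd'
Pattern requires: exactly one 'a' followed by zero or more 'b's
First char is 'a' -> OK
Rest 'bd': all b's? No
Result: 0

0


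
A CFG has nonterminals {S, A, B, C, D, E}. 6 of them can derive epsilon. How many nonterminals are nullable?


Nonterminals: {S, A, B, C, D, E}
A nonterminal is nullable if it can derive epsilon
Counting nullable nonterminals: 6
Total nullable = 6

6


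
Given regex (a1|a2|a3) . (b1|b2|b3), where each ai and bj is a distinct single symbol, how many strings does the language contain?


First group: 3 alternatives
Second group: 3 alternatives
Concatenation: each choice from group 1 pairs with each from group 2
Total = 3 x 3 = 9

9


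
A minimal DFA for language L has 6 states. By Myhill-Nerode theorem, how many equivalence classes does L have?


Myhill-Nerode theorem:
Number of equivalence classes = number of states in minimal DFA
Minimal DFA states = 6
Therefore equivalence classes = 6

6
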